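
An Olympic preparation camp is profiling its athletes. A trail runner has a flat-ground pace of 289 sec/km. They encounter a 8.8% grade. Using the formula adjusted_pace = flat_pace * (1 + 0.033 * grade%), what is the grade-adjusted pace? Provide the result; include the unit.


Grade factor = 1 + 0.033 * 8.8 = 1.2904
Adjusted = 289 * 1.2904 = 372.93 sec/km

372.93 s/km


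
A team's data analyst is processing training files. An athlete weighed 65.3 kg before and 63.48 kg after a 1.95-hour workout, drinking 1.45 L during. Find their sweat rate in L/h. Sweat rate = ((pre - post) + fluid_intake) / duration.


Body mass change = 1.82 kg
Total sweat loss = 1.82 + 1.45 = 3.27 L
Rate = 3.27 / 1.95 = 1.677 L/h

1.677 L/h


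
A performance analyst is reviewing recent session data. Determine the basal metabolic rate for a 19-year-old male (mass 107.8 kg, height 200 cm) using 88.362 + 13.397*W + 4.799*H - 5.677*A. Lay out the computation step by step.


BMR = 88.362 + 13.397*107.8 + 4.799*200 - 5.677*19
= 2384.5 kcal/day

2384.5 kcal/day


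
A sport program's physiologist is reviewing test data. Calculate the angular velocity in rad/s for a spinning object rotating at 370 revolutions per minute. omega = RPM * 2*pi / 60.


omega = RPM * 2*pi / 60
= 370 * 6.28318531 / 60
= 38.746 rad/s

38.746 rad/s


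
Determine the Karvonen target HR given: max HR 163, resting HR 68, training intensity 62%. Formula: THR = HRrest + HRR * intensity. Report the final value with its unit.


HRR = HRmax - HRrest = 163 - 68 = 95
THR = 68 + 95 * 0.62
= 126.9 bpm

126.9 bpm


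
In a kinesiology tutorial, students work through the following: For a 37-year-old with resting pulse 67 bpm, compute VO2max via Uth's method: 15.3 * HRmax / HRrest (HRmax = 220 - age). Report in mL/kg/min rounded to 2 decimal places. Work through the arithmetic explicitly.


Step 1: HRmax = 220 - 37 = 183 bpm
Step 2: Ratio = 183 / 67 = 2.7313
Step 3: VO2max = 15.3 * 2.7313 = 41.79 mL/kg/min

41.79 mL/kg/min


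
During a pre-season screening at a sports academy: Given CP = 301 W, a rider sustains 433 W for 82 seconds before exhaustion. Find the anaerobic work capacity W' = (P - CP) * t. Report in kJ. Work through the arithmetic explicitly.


Excess power = 433 - 301 = 132 W
Work above CP = 132 * 82 = 10824 J
W' = 10.824 kJ

10.824 kJ


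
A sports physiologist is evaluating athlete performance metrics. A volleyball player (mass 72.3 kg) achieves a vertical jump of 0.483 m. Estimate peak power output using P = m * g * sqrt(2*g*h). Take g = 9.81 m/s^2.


2 * g * h = 2 * 9.81 * 0.483 = 9.47646
sqrt(9.47646) = 3.078386 m/s
P = 72.3 * 9.81 * 3.078386 = 2183.39 W

2183.39 W


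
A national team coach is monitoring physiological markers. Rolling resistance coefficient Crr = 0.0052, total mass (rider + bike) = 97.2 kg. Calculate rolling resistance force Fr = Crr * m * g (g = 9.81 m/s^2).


Fr = Crr * m * g
= 0.0052 * 97.2 * 9.81
= 4.958 N

4.958 N


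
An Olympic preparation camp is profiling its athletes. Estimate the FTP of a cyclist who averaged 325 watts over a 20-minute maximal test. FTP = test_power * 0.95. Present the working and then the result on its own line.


FTP = 325 * 0.95 = 308.75 W

308.75 W


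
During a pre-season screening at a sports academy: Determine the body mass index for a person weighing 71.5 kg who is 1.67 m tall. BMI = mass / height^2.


BMI = mass / height^2
= 71.5 / 1.67^2
= 71.5 / 2.7889
= 25.64 kg/m^2

25.64 kg/m^2


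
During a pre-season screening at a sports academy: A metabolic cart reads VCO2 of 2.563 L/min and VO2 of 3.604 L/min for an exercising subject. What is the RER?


RER = VCO2 / VO2 = 2.563 / 3.604 = 0.7112

0.7112


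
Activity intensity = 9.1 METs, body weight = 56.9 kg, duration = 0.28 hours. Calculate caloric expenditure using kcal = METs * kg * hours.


kcal = 9.1 * 56.9 * 0.28
= 517.79 * 0.28
= 144.98 kcal

144.98 kcal


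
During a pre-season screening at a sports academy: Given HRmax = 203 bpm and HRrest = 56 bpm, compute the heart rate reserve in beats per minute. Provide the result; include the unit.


Heart rate reserve = maximum HR minus resting HR
HRR = 203 - 56 = 147 bpm

147 bpm


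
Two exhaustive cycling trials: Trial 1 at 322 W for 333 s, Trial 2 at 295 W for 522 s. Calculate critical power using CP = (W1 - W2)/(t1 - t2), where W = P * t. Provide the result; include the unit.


W1 = 322 * 333 = 107226 J
W2 = 295 * 522 = 153990 J
CP = (107226 - 153990) / (333 - 522)
= -46764 / -189
= 247.43 W

247.43 W


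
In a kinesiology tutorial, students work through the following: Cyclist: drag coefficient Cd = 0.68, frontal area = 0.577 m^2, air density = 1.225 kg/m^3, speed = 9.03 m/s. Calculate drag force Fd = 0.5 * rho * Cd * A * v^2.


v^2 = 9.03^2 = 81.5409
Fd = 0.5 * 1.225 * 0.68 * 0.577 * 81.5409
= 19.596 N

19.596 N


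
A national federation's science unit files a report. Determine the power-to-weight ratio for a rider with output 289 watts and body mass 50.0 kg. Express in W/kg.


P/W = 289 / 50.0 = 5.78 W/kg

5.78 W/kg


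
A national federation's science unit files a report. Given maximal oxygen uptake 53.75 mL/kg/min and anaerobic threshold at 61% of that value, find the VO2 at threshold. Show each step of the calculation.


Percentage as decimal = 0.61
VO2 at AT = 53.75 * 0.61 = 32.79 mL/kg/min

32.79 mL/kg/min


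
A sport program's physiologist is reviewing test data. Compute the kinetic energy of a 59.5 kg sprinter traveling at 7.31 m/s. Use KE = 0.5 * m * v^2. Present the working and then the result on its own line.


Velocity squared = 53.4361
KE = 0.5 * 59.5 * 53.4361 = 1589.72 J

1589.72 J


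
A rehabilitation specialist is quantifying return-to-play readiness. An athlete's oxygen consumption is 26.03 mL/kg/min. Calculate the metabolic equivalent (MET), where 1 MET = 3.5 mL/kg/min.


MET = VO2 / 3.5
= 26.03 / 3.5
= 7.44 METs

7.44 METs


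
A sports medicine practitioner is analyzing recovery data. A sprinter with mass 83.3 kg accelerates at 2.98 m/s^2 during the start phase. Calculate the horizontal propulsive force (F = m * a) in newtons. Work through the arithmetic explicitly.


F = m * a
= 83.3 * 2.98
= 248.23 N

248.23 N


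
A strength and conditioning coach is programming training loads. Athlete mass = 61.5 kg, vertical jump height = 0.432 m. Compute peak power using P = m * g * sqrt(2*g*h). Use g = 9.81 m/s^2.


sqrt(2 * 9.81 * 0.432) = sqrt(8.47584) = 2.91133 m/s
P = 61.5 * 9.81 * 2.91133
= 1756.45 W

1756.45 W


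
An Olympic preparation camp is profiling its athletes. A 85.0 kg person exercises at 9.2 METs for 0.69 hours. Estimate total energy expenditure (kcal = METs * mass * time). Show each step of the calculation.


Energy = METs * mass(kg) * time(h)
= 9.2 * 85.0 * 0.69
= 539.58 kcal

539.58 kcal


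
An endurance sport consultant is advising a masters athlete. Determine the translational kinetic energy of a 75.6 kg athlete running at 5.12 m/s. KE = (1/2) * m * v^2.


KE = 0.5 * m * v^2
= 0.5 * 75.6 * 5.12^2
= 0.5 * 75.6 * 26.2144
= 990.9 J

990.9 J


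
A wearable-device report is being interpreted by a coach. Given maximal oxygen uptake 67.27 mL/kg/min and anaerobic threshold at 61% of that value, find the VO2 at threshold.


Percentage as decimal = 0.61
VO2 at AT = 67.27 * 0.61 = 41.03 mL/kg/min

41.03 mL/kg/min


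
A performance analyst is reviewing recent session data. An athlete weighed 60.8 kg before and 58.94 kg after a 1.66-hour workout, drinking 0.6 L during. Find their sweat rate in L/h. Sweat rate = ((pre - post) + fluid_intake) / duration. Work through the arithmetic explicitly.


Body mass change = 1.86 kg
Total sweat loss = 1.86 + 0.6 = 2.46 L
Rate = 2.46 / 1.66 = 1.482 L/h

1.482 L/h


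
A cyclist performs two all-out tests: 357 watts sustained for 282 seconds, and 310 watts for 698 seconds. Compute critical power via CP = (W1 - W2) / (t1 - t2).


W1 = P1 * t1 = 357 * 282 = 100674 J
W2 = P2 * t2 = 310 * 698 = 216380 J
CP = (100674 - 216380) / (282 - 698)
= 278.14 W

278.14 W


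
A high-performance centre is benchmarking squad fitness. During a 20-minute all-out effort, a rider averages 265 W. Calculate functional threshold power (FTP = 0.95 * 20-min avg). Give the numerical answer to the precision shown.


FTP = 0.95 * 265
= 251.75 W

251.75 W


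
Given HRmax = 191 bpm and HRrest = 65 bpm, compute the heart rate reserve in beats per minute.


Heart rate reserve = maximum HR minus resting HR
HRR = 191 - 65 = 126 bpm

126 bpm


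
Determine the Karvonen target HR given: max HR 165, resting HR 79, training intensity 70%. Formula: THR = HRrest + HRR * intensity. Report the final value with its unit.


HRR = HRmax - HRrest = 165 - 79 = 86
THR = 79 + 86 * 0.7
= 139.2 bpm

139.2 bpm


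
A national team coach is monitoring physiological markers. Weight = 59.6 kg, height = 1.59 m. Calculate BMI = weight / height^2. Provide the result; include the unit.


height^2 = 1.59^2 = 2.5281
BMI = 59.6 / 2.5281 = 23.58 kg/m^2

23.58 kg/m^2


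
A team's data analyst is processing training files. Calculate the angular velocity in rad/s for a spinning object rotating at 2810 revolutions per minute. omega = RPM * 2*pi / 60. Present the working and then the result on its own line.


omega = RPM * 2*pi / 60
= 2810 * 6.28318531 / 60
= 294.263 rad/s

294.263 rad/s


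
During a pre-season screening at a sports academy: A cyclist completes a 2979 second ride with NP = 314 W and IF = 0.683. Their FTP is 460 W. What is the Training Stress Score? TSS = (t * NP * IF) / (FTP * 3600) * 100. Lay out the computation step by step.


t * NP * IF = 2979 * 314 * 0.683 = 638882.298
FTP * 3600 = 1656000
TSS = (638882.298 / 1656000) * 100 = 38.58

38.58 TSS


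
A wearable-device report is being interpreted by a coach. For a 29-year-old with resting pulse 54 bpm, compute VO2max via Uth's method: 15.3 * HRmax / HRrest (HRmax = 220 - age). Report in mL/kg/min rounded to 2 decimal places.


Step 1: HRmax = 220 - 29 = 191 bpm
Step 2: Ratio = 191 / 54 = 3.537
Step 3: VO2max = 15.3 * 3.537 = 54.12 mL/kg/min

54.12 mL/kg/min


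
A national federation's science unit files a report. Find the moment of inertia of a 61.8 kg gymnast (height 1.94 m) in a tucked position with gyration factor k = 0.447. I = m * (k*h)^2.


Radius of gyration = 0.447 * 1.94 = 0.86718 m
I = 61.8 * 0.86718^2
= 61.8 * 0.752001
= 46.474 kg*m^2

46.474 kg*m^2


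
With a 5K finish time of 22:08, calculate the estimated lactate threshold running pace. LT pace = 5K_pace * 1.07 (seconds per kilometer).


Race duration = 1328 s for 5 km
Average pace = 1328 / 5 = 265.6 s/km
LT pace = 265.6 * 1.07
= 284.19 s/km

284.19 s/km


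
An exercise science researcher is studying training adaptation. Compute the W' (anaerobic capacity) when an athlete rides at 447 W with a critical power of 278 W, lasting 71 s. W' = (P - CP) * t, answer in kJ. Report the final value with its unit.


Above-CP power = 169 W
Duration = 71 s
W' = 169 * 71 = 11999 J
Convert: 11999 / 1000 = 11.999 kJ

11.999 kJ


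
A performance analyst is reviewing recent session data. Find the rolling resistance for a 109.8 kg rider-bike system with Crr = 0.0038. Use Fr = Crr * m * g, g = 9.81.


m * g = 109.8 * 9.81 = 1077.138 N
Fr = 0.0038 * 1077.138 = 4.093 N

4.093 N


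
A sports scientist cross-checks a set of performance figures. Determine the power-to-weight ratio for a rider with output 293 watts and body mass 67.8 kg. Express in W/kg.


P/W = 293 / 67.8 = 4.322 W/kg

4.322 W/kg


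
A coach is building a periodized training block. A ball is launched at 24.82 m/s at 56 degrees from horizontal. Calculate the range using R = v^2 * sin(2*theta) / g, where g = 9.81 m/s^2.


sin(2 * 56) = sin(112) = 0.927184
v^2 = 24.82^2 = 616.0324
R = 616.0324 * 0.927184 / 9.81
= 58.224 m

58.224 m


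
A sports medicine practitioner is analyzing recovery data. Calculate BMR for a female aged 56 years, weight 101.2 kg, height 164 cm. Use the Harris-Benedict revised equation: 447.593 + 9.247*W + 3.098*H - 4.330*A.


Substituting values:
W term = 9.247 * 101.2 = 935.7964
H term = 3.098 * 164 = 508.072
A term = 4.330 * 56 = 242.48
BMR = 1648.98 kcal/day

1648.98 kcal/day


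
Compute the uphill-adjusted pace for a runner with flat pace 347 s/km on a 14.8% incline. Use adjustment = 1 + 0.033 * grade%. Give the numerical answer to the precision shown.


Adjustment factor = 1 + 0.033 * 14.8 = 1.4884
Grade-adjusted pace = 347 * 1.4884 = 516.47 s/km

516.47 s/km


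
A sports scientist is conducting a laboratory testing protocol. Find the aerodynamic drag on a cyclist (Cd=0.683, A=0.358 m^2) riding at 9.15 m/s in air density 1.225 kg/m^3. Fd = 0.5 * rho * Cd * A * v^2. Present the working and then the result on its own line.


Fd = 0.5 * 1.225 * 0.683 * 0.358 * 9.15^2
= 0.5 * 1.225 * 0.683 * 0.358 * 83.7225
= 12.539 N

12.539 N


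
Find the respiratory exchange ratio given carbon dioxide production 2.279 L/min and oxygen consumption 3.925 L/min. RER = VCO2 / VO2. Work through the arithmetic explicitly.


VCO2 = 2.279 L/min
VO2 = 3.925 L/min
RER = 2.279 / 3.925 = 0.5806

0.5806


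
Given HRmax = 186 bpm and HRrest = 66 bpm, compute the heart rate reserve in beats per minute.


Heart rate reserve = maximum HR minus resting HR
HRR = 186 - 66 = 120 bpm

120 bpm


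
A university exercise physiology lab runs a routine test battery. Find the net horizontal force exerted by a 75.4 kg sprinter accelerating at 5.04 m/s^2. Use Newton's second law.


Newton's second law: F = m * a
F = 75.4 * 5.04 = 380.02 N

380.02 N


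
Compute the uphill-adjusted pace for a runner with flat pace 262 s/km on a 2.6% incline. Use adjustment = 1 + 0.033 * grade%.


Adjustment factor = 1 + 0.033 * 2.6 = 1.0858
Grade-adjusted pace = 262 * 1.0858 = 284.48 s/km

284.48 s/km


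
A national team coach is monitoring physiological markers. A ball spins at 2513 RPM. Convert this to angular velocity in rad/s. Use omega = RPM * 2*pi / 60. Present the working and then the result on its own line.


omega = 2513 * 2 * pi / 60
= 2513 * 6.28318531 / 60
= 15789.645 / 60
= 263.161 rad/s

263.161 rad/s


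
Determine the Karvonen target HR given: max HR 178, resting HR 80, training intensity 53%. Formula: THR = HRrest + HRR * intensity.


HRR = HRmax - HRrest = 178 - 80 = 98
THR = 80 + 98 * 0.53
= 131.94 bpm

131.94 bpm


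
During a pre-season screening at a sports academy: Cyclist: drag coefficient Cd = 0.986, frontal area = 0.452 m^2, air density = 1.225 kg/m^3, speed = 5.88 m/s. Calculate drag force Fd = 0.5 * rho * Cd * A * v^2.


v^2 = 5.88^2 = 34.5744
Fd = 0.5 * 1.225 * 0.986 * 0.452 * 34.5744
= 9.438 N

9.438 N


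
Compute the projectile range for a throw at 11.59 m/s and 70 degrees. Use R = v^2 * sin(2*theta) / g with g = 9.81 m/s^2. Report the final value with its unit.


Two times the angle = 140 degrees
sin(140) = 0.642788
R = 134.3281 * 0.642788 / 9.81 = 8.802 m

8.802 m


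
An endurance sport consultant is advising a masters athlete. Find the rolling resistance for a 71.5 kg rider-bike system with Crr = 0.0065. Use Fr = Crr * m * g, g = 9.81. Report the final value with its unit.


m * g = 71.5 * 9.81 = 701.415 N
Fr = 0.0065 * 701.415 = 4.559 N

4.559 N


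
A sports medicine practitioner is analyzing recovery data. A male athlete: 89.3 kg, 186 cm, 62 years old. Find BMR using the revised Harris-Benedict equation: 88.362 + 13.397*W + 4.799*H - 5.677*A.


Intercept = 88.362
Weight contribution = 13.397 * 89.3 = 1196.3521
Height contribution = 4.799 * 186 = 892.614
Age contribution = 5.677 * 62 = 351.974
BMR = 88.362 + 1196.3521 + 892.614 - 351.974
= 1825.35 kcal/day

1825.35 kcal/day


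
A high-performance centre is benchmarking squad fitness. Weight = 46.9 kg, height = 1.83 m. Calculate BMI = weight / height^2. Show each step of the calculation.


height^2 = 1.83^2 = 3.3489
BMI = 46.9 / 3.3489 = 14.0 kg/m^2

14.0 kg/m^2


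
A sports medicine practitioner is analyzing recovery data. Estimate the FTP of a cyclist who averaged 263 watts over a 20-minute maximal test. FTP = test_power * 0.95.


FTP = 263 * 0.95 = 249.85 W

249.85 W


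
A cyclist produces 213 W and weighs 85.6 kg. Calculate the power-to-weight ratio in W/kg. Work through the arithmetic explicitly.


P/W = power / mass
= 213 / 85.6
= 2.488 W/kg

2.488 W/kg


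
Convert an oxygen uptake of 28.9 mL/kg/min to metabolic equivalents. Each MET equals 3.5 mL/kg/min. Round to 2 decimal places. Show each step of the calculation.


One MET = 3.5 mL/kg/min
Number of METs = 28.9 / 3.5
= 8.26 METs

8.26 METs


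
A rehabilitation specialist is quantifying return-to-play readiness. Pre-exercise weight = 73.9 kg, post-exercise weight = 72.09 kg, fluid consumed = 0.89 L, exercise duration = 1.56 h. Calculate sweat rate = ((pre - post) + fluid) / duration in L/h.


Weight loss = 73.9 - 72.09 = 1.81 kg (approx L)
Total sweat = 1.81 + 0.89 = 2.7 L
Sweat rate = 2.7 / 1.56 = 1.731 L/h

1.731 L/h


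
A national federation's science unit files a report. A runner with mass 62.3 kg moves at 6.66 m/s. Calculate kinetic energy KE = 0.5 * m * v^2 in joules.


v^2 = 6.66^2 = 44.3556
KE = 0.5 * 62.3 * 44.3556
= 1381.68 J

1381.68 J


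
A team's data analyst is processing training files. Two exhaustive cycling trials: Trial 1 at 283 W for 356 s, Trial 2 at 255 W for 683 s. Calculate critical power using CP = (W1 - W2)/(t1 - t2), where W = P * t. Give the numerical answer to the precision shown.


W1 = 283 * 356 = 100748 J
W2 = 255 * 683 = 174165 J
CP = (100748 - 174165) / (356 - 683)
= -73417 / -327
= 224.52 W

224.52 W


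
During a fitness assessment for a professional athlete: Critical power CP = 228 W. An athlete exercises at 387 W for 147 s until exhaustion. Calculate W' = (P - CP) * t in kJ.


P - CP = 387 - 228 = 159 W
W' = 159 * 147 = 23373 J
= 23373 / 1000 = 23.373 kJ

23.373 kJ


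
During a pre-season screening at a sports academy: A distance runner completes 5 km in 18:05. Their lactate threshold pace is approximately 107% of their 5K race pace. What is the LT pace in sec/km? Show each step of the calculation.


Convert to seconds: 18 min 5 s = 1085 s
Pace per km = 1085 / 5 = 217.0 s/km
LT pace = 217.0 * 1.07 = 232.19 s/km

232.19 s/km


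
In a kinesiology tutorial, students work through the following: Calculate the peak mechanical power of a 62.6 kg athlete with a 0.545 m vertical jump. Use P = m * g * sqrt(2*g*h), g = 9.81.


First, sqrt(2gh) = sqrt(2 * 9.81 * 0.545)
= sqrt(10.6929) = 3.27 m/s
Power = 62.6 * 9.81 * 3.27 = 2008.13 W

2008.13 W


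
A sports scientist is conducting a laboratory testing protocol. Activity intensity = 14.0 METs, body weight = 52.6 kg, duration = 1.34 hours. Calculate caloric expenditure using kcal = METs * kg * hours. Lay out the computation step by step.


kcal = 14.0 * 52.6 * 1.34
= 736.4 * 1.34
= 986.78 kcal

986.78 kcal


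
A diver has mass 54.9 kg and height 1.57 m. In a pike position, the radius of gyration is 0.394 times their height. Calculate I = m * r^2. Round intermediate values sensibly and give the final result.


r = 0.394 * 1.57 = 0.61858 m
I = m * r^2 = 54.9 * 0.382641 = 21.007 kg*m^2

21.007 kg*m^2


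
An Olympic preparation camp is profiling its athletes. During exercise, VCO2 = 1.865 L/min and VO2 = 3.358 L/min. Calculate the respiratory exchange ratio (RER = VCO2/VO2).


RER = VCO2 / VO2
= 1.865 / 3.358
= 0.5554

0.5554


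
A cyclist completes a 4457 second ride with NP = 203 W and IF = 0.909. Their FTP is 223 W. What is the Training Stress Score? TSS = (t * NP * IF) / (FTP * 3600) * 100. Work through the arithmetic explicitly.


t * NP * IF = 4457 * 203 * 0.909 = 822436.839
FTP * 3600 = 802800
TSS = (822436.839 / 802800) * 100 = 102.45

102.45 TSS


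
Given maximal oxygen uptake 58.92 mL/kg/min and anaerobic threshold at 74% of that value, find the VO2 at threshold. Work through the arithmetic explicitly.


Percentage as decimal = 0.74
VO2 at AT = 58.92 * 0.74 = 43.6 mL/kg/min

43.6 mL/kg/min


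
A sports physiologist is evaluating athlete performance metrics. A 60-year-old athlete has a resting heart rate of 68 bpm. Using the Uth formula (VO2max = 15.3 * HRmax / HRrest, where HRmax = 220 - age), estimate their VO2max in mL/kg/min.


HRmax = 220 - 60 = 160 bpm
Ratio = HRmax / HRrest = 160 / 68 = 2.3529
VO2max = 15.3 * 2.3529 = 36.0 mL/kg/min

36.0 mL/kg/min


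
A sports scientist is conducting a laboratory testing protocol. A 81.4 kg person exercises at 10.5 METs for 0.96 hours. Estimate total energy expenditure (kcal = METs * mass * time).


Energy = METs * mass(kg) * time(h)
= 10.5 * 81.4 * 0.96
= 820.51 kcal

820.51 kcal


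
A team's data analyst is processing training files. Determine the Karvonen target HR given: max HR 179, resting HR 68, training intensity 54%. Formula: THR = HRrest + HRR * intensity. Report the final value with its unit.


HRR = HRmax - HRrest = 179 - 68 = 111
THR = 68 + 111 * 0.54
= 127.94 bpm

127.94 bpm


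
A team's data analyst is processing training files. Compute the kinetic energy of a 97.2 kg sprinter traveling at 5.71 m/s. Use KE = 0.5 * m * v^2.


Velocity squared = 32.6041
KE = 0.5 * 97.2 * 32.6041 = 1584.56 J

1584.56 J


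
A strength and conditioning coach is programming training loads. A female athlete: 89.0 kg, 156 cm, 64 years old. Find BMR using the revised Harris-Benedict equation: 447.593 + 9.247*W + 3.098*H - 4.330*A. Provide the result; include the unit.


Intercept = 447.593
Weight contribution = 9.247 * 89.0 = 822.983
Height contribution = 3.098 * 156 = 483.288
Age contribution = 4.33 * 64 = 277.12
BMR = 447.593 + 822.983 + 483.288 - 277.12
= 1476.74 kcal/day

1476.74 kcal/day


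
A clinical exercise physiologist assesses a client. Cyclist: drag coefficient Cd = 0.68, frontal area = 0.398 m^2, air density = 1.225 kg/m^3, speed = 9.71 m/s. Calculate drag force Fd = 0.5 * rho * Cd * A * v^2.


v^2 = 9.71^2 = 94.2841
Fd = 0.5 * 1.225 * 0.68 * 0.398 * 94.2841
= 15.629 N

15.629 N


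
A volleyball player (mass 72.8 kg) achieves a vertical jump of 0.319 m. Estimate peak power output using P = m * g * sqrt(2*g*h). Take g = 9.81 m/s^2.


2 * g * h = 2 * 9.81 * 0.319 = 6.25878
sqrt(6.25878) = 2.501755 m/s
P = 72.8 * 9.81 * 2.501755 = 1786.67 W

1786.67 W


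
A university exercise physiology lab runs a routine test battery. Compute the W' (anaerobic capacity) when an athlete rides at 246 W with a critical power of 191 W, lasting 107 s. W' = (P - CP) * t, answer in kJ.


Above-CP power = 55 W
Duration = 107 s
W' = 55 * 107 = 5885 J
Convert: 5885 / 1000 = 5.885 kJ

5.885 kJ


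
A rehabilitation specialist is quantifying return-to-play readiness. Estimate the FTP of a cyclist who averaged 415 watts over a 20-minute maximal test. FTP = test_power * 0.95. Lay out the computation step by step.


FTP = 415 * 0.95 = 394.25 W

394.25 W


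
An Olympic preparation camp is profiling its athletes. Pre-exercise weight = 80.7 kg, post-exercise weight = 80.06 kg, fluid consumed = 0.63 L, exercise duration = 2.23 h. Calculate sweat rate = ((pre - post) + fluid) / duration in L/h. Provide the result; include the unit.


Weight loss = 80.7 - 80.06 = 0.64 kg (approx L)
Total sweat = 0.64 + 0.63 = 1.27 L
Sweat rate = 1.27 / 2.23 = 0.57 L/h

0.57 L/h


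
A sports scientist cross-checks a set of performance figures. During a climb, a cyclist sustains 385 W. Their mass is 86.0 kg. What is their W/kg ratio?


Power-to-weight = 385 W / 86.0 kg
= 4.477 W/kg

4.477 W/kg


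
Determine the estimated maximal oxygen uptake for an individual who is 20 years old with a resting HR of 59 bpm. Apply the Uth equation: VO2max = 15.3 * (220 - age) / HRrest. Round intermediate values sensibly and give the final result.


HRmax = 220 - 20 = 200
VO2max = 15.3 * (200 / 59)
= 15.3 * 3.3898
= 51.86 mL/kg/min

51.86 mL/kg/min


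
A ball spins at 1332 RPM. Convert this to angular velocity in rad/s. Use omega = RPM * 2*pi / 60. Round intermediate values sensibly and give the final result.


omega = 1332 * 2 * pi / 60
= 1332 * 6.28318531 / 60
= 8369.203 / 60
= 139.487 rad/s

139.487 rad/s


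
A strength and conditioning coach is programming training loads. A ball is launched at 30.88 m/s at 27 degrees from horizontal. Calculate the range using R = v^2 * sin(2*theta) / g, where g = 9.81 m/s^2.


sin(2 * 27) = sin(54) = 0.809017
v^2 = 30.88^2 = 953.5744
R = 953.5744 * 0.809017 / 9.81
= 78.64 m

78.64 m


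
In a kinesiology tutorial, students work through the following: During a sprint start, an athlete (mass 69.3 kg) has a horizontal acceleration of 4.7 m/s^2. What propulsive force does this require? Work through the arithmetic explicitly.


Propulsive force = mass * acceleration
= 69.3 kg * 4.7 m/s^2
= 325.71 N

325.71 N


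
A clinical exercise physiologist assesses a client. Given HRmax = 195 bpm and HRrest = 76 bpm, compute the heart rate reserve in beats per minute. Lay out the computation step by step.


Heart rate reserve = maximum HR minus resting HR
HRR = 195 - 76 = 119 bpm

119 bpm


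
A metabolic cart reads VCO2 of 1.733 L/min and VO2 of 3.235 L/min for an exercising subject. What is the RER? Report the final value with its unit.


RER = VCO2 / VO2 = 1.733 / 3.235 = 0.5357

0.5357


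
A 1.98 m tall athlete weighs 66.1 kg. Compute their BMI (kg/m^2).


height^2 = 3.9204 m^2
BMI = 66.1 / 3.9204 = 16.86 kg/m^2

16.86 kg/m^2


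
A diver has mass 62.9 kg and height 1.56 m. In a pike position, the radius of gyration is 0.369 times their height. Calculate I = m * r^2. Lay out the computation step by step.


r = 0.369 * 1.56 = 0.57564 m
I = m * r^2 = 62.9 * 0.331361 = 20.843 kg*m^2

20.843 kg*m^2


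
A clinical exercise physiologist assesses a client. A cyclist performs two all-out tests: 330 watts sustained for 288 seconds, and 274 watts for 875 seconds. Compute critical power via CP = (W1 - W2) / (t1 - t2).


W1 = P1 * t1 = 330 * 288 = 95040 J
W2 = P2 * t2 = 274 * 875 = 239750 J
CP = (95040 - 239750) / (288 - 875)
= 246.52 W

246.52 W


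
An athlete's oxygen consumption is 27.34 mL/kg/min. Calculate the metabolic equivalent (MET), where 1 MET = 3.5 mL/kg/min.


MET = VO2 / 3.5
= 27.34 / 3.5
= 7.81 METs

7.81 METs


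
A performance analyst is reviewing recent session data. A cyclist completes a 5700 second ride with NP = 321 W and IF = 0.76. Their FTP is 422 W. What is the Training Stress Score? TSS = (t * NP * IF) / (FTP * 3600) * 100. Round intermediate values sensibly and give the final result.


t * NP * IF = 5700 * 321 * 0.76 = 1390572.0
FTP * 3600 = 1519200
TSS = (1390572.0 / 1519200) * 100 = 91.53

91.53 TSS


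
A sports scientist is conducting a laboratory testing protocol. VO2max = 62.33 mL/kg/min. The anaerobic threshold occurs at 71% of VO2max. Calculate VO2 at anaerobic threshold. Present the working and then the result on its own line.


AT fraction = 71 / 100 = 0.71
AT VO2 = 62.33 * 0.71
= 44.25 mL/kg/min

44.25 mL/kg/min


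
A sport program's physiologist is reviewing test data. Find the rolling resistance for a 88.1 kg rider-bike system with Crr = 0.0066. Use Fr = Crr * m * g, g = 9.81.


m * g = 88.1 * 9.81 = 864.261 N
Fr = 0.0066 * 864.261 = 5.704 N

5.704 N


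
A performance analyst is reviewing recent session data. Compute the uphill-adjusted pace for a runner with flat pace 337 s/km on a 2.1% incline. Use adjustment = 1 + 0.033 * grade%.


Adjustment factor = 1 + 0.033 * 2.1 = 1.0693
Grade-adjusted pace = 337 * 1.0693 = 360.35 s/km

360.35 s/km


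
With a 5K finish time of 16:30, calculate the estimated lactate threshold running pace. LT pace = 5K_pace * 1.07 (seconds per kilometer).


Race duration = 990 s for 5 km
Average pace = 990 / 5 = 198.0 s/km
LT pace = 198.0 * 1.07
= 211.86 s/km

211.86 s/km


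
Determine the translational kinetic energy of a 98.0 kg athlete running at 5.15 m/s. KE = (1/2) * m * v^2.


KE = 0.5 * m * v^2
= 0.5 * 98.0 * 5.15^2
= 0.5 * 98.0 * 26.5225
= 1299.6 J

1299.6 J


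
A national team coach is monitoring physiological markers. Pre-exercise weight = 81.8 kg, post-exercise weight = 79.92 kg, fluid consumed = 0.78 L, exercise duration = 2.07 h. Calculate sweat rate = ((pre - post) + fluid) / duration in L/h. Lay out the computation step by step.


Weight loss = 81.8 - 79.92 = 1.88 kg (approx L)
Total sweat = 1.88 + 0.78 = 2.66 L
Sweat rate = 2.66 / 2.07 = 1.285 L/h

1.285 L/h


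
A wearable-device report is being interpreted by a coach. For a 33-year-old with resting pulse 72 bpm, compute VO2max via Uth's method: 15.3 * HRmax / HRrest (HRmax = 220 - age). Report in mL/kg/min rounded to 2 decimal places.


Step 1: HRmax = 220 - 33 = 187 bpm
Step 2: Ratio = 187 / 72 = 2.5972
Step 3: VO2max = 15.3 * 2.5972 = 39.74 mL/kg/min

39.74 mL/kg/min


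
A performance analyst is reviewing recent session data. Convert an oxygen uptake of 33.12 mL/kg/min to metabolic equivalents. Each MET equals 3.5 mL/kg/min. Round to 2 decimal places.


One MET = 3.5 mL/kg/min
Number of METs = 33.12 / 3.5
= 9.46 METs

9.46 METs


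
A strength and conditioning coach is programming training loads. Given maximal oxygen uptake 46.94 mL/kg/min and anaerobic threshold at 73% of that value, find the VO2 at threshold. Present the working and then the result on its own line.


Percentage as decimal = 0.73
VO2 at AT = 46.94 * 0.73 = 34.27 mL/kg/min

34.27 mL/kg/min


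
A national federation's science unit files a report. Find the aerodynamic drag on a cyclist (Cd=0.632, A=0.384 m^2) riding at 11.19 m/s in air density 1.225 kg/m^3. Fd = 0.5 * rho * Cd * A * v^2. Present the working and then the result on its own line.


Fd = 0.5 * 1.225 * 0.632 * 0.384 * 11.19^2
= 0.5 * 1.225 * 0.632 * 0.384 * 125.2161
= 18.613 N

18.613 N


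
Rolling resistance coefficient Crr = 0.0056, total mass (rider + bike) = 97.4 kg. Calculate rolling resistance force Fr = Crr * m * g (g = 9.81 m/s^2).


Fr = Crr * m * g
= 0.0056 * 97.4 * 9.81
= 5.351 N

5.351 N


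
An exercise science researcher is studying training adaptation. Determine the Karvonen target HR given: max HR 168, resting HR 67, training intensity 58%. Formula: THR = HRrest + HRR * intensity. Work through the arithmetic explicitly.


HRR = HRmax - HRrest = 168 - 67 = 101
THR = 67 + 101 * 0.58
= 125.58 bpm

125.58 bpm


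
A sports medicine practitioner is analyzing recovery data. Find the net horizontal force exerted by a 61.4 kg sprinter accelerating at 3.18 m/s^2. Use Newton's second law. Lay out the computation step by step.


Newton's second law: F = m * a
F = 61.4 * 3.18 = 195.25 N

195.25 N


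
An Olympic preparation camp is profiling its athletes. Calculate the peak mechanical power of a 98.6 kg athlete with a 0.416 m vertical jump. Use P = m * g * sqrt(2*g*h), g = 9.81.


First, sqrt(2gh) = sqrt(2 * 9.81 * 0.416)
= sqrt(8.16192) = 2.856907 m/s
Power = 98.6 * 9.81 * 2.856907 = 2763.39 W

2763.39 W


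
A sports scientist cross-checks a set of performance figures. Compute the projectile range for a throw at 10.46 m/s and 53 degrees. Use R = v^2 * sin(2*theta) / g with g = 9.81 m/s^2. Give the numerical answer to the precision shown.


Two times the angle = 106 degrees
sin(106) = 0.961262
R = 109.4116 * 0.961262 / 9.81 = 10.721 m

10.721 m


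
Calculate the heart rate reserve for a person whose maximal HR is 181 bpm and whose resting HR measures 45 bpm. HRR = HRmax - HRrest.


HRmax = 181 bpm
HRrest = 45 bpm
HRR = 181 - 45 = 136 bpm

136 bpm


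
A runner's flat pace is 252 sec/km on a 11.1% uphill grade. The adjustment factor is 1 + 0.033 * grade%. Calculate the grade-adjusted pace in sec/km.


Factor = 1 + 0.033 * 11.1 = 1.3663
Adjusted pace = 252 * 1.3663
= 344.31 sec/km

344.31 s/km


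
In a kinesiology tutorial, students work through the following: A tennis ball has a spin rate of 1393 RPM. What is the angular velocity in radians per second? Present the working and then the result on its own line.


Convert RPM to rad/s: multiply by 2*pi and divide by 60
omega = 1393 * 2 * pi / 60
= 145.875 rad/s

145.875 rad/s


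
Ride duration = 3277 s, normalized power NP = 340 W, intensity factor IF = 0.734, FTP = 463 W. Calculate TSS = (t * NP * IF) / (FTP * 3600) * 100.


Numerator = 3277 * 340 * 0.734 = 817808.12
Denominator = 463 * 3600 = 1666800
TSS = 817808.12 / 1666800 * 100
= 49.06

49.06 TSS


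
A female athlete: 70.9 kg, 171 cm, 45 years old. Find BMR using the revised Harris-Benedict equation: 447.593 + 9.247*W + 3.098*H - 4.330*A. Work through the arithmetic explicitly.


Intercept = 447.593
Weight contribution = 9.247 * 70.9 = 655.6123
Height contribution = 3.098 * 171 = 529.758
Age contribution = 4.33 * 45 = 194.85
BMR = 447.593 + 655.6123 + 529.758 - 194.85
= 1438.11 kcal/day

1438.11 kcal/day


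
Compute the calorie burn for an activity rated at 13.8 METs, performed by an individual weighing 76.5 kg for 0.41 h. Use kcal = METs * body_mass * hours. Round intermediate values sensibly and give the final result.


Product of METs and mass = 13.8 * 76.5 = 1055.7
Total kcal = 1055.7 * 0.41 = 432.84 kcal

432.84 kcal


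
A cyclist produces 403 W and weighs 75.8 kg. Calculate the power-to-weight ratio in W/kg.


P/W = power / mass
= 403 / 75.8
= 5.317 W/kg

5.317 W/kg


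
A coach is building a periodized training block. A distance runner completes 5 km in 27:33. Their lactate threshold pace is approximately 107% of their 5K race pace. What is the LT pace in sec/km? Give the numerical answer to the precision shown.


Convert to seconds: 27 min 33 s = 1653 s
Pace per km = 1653 / 5 = 330.6 s/km
LT pace = 330.6 * 1.07 = 353.74 s/km

353.74 s/km


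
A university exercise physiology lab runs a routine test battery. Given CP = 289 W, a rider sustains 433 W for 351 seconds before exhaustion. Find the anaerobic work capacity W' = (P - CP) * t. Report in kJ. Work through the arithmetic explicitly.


Excess power = 433 - 289 = 144 W
Work above CP = 144 * 351 = 50544 J
W' = 50.544 kJ

50.544 kJ


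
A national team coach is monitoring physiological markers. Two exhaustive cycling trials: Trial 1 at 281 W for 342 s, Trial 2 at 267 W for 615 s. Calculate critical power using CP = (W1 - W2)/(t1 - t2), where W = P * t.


W1 = 281 * 342 = 96102 J
W2 = 267 * 615 = 164205 J
CP = (96102 - 164205) / (342 - 615)
= -68103 / -273
= 249.46 W

249.46 W


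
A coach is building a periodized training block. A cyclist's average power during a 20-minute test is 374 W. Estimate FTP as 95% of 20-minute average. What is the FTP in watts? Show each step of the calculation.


FTP = 20-min power * 0.95
= 374 * 0.95
= 355.3 W

355.3 W


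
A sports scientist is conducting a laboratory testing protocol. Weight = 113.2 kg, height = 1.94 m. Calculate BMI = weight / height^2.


height^2 = 1.94^2 = 3.7636
BMI = 113.2 / 3.7636 = 30.08 kg/m^2

30.08 kg/m^2


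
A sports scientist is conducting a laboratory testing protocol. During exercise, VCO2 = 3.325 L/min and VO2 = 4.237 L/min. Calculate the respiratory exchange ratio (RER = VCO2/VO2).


RER = VCO2 / VO2
= 3.325 / 4.237
= 0.7848

0.7848


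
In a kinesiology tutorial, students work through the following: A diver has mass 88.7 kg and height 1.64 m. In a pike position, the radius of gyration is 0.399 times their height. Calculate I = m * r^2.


r = 0.399 * 1.64 = 0.65436 m
I = m * r^2 = 88.7 * 0.428187 = 37.98 kg*m^2

37.98 kg*m^2


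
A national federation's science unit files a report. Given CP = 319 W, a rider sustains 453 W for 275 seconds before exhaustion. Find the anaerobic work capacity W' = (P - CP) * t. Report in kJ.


Excess power = 453 - 319 = 134 W
Work above CP = 134 * 275 = 36850 J
W' = 36.85 kJ

36.85 kJ


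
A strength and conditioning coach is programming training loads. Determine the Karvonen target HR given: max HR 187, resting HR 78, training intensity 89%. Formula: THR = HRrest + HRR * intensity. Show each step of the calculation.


HRR = HRmax - HRrest = 187 - 78 = 109
THR = 78 + 109 * 0.89
= 175.01 bpm

175.01 bpm


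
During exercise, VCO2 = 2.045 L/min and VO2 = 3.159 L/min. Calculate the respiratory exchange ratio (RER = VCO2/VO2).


RER = VCO2 / VO2
= 2.045 / 3.159
= 0.6474

0.6474


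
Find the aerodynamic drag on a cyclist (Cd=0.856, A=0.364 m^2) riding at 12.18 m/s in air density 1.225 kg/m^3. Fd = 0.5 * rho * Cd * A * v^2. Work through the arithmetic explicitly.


Fd = 0.5 * 1.225 * 0.856 * 0.364 * 12.18^2
= 0.5 * 1.225 * 0.856 * 0.364 * 148.3524
= 28.312 N

28.312 N


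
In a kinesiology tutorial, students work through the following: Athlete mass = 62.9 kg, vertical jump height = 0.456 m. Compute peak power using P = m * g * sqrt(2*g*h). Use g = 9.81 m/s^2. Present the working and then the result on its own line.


sqrt(2 * 9.81 * 0.456) = sqrt(8.94672) = 2.991107 m/s
P = 62.9 * 9.81 * 2.991107
= 1845.66 W

1845.66 W


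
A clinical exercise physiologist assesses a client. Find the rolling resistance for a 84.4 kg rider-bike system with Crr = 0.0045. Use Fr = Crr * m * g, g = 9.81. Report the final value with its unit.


m * g = 84.4 * 9.81 = 827.964 N
Fr = 0.0045 * 827.964 = 3.726 N

3.726 N


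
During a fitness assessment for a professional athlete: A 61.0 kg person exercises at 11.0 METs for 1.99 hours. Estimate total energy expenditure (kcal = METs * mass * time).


Energy = METs * mass(kg) * time(h)
= 11.0 * 61.0 * 1.99
= 1335.29 kcal

1335.29 kcal


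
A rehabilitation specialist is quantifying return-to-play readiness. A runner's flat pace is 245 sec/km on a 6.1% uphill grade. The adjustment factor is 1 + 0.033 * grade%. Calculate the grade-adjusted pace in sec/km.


Factor = 1 + 0.033 * 6.1 = 1.2013
Adjusted pace = 245 * 1.2013
= 294.32 sec/km

294.32 s/km


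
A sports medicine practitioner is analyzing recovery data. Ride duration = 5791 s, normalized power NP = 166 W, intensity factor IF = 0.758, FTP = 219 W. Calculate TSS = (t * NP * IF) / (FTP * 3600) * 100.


Numerator = 5791 * 166 * 0.758 = 728669.948
Denominator = 219 * 3600 = 788400
TSS = 728669.948 / 788400 * 100
= 92.42

92.42 TSS


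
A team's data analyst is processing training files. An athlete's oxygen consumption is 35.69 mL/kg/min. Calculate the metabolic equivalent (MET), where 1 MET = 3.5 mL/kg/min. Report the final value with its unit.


MET = VO2 / 3.5
= 35.69 / 3.5
= 10.2 METs

10.2 METs


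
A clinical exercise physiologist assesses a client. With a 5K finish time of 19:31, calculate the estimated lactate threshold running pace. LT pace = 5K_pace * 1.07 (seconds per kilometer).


Race duration = 1171 s for 5 km
Average pace = 1171 / 5 = 234.2 s/km
LT pace = 234.2 * 1.07
= 250.59 s/km

250.59 s/km


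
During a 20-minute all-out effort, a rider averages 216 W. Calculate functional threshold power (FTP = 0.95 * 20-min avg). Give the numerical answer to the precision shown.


FTP = 0.95 * 216
= 205.2 W

205.2 W


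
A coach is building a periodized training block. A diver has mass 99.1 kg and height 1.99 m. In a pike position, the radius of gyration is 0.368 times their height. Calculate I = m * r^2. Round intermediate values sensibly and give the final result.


r = 0.368 * 1.99 = 0.73232 m
I = m * r^2 = 99.1 * 0.536293 = 53.147 kg*m^2

53.147 kg*m^2


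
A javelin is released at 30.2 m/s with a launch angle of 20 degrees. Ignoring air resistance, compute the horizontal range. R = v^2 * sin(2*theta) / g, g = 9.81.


Launch speed squared = 912.04
sin(2 * 20 deg) = 0.642788
Range = 912.04 * 0.642788 / 9.81
= 59.76 m

59.76 m


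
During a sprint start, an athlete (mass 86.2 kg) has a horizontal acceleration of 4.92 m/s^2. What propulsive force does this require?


Propulsive force = mass * acceleration
= 86.2 kg * 4.92 m/s^2
= 424.1 N

424.1 N
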